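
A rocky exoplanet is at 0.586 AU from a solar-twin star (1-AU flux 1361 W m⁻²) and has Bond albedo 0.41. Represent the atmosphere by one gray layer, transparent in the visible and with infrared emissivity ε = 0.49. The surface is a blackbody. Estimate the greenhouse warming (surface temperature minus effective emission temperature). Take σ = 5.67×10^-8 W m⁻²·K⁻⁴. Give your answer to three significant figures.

23.2 kelvin

By the inverse-square law, S = 1361/0.586² = 3963 W m⁻².
The planet radiates to space at T_e = [S(1−α)/(4σ)]^(1/4) = 318.7 K.
The surface balance (absorbed SW + ε·downward IR = σT_s⁴) with T_a⁴ = T_s⁴/2 reduces to T_s = T_e·[2/(2−ε)]^¼ = 341.8 K.
T_s − T_e = 341.8 − 318.7 = 23.19 K.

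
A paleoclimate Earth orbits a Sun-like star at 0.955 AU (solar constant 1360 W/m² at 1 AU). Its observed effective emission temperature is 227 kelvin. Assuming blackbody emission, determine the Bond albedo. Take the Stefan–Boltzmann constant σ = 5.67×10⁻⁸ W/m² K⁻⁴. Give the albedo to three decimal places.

Irradiance scales as 1/d², so S = 1360 W/m² × (1/0.955)² = 1491 W/m².
Energy balance: S(1−α)/4 = σT⁴, so 1−α = 4σT⁴/S.
4σT⁴ = 4·5.67×10⁻⁸·(227)⁴ = 602.2 W/m².
Hence α = 1 − 602.2/1491 = 0.5962.

0.596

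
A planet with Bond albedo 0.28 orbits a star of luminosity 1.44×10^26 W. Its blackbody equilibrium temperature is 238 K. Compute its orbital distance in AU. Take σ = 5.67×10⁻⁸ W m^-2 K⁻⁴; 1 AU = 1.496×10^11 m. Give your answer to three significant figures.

0.712 AU

Required flux: S = 4σT⁴/(1−α) = 1011 W m^-2.
S = L/(4πd²) → d = √(L/4πS) = √(1.44×10^26/(4π·1011)) = 1.065×10^11 m = 0.7118 AU.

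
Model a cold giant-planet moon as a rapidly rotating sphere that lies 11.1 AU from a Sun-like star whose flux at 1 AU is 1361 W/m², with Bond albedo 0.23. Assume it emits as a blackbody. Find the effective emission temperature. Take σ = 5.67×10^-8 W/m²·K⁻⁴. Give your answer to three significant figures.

Flux at the orbit: S = 1361/(11.1)² = 11.05 W/m².
Absorbed flux (global mean): S(1−α)/4 = 11.05·0.77/4 = 2.126 W/m².
Set σT⁴ = 2.126 → T = (2.126/σ)^(1/4) = 78.26 K.

78.3 kelvin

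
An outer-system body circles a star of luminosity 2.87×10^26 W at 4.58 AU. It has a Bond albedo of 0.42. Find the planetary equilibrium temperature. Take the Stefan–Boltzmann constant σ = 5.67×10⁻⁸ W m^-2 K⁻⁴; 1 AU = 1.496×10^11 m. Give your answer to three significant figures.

106 K

Orbital distance: d = 4.58 AU = 6.852×10^11 m.
Flux at the orbit: S = L/(4πd²) = 2.87×10^26/(4π·(6.85×10^11)²) = 48.65 W m^-2.
The planet absorbs (1−α)S over its disc πR² and re-emits over 4πR², so the mean absorbed flux is (1−0.42)·48.65/4 = 7.054 W m^-2.
Balancing against σT⁴: T = (7.054/5.67×10⁻⁸)^(1/4) = 105.6 K.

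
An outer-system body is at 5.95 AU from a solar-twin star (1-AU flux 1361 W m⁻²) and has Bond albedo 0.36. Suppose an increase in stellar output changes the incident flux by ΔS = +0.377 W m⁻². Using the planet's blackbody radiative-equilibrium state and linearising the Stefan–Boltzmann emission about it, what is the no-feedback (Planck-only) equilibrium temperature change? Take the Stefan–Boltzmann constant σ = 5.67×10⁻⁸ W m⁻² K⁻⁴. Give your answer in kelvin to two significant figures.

Flux at the orbit: S = 1361/(5.95)² = 38.44 W m⁻².
Reference equilibrium: T_e = [S(1−α)/(4σ)]^(1/4) = 102.1 K.
TOA radiative forcing: ΔF = (1−α)ΔS/4 = 0.64·(+0.377)/4 = 0.06032 W m⁻².
Planck response: λ_P = 4σT_e³ = 4·5.67×10⁻⁸·(102.1)³ = 0.2411 W m⁻²/K.
So ΔT₀ = 0.06032/0.2411 = 0.250 K.

0.25 kelvin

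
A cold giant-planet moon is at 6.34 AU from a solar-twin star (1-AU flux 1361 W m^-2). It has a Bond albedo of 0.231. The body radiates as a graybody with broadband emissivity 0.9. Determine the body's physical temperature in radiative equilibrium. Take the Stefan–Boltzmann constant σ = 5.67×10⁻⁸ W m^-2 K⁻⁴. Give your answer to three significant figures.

106 K

Flux at the orbit: S = 1361/(6.34)² = 33.86 W m^-2.
The planet absorbs (1−α)S over its disc πR² and re-emits over 4πR², so the mean absorbed flux is (1−0.231)·33.86/4 = 6.509 W m^-2.
Radiative balance εσT⁴ = 6.509 gives T = [6.509/(0.9·σ)]^(1/4) = 106.3 K.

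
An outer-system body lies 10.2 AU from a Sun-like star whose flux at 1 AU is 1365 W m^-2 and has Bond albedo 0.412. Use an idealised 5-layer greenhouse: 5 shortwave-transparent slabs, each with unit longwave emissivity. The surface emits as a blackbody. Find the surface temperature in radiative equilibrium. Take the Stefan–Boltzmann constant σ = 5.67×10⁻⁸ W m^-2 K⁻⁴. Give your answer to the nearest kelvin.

120 K

Flux at the orbit: S = 1365/(10.2)² = 13.12 W m^-2.
OLR = S(1−α)/4 = 1.929 W m^-2; the top layer radiates at T_e = 76.37 K.
For an N-layer opaque stack, T_s⁴ = (N+1)T_e⁴, hence T_s = (6)^(1/4)×76.37 K = 119.5 K.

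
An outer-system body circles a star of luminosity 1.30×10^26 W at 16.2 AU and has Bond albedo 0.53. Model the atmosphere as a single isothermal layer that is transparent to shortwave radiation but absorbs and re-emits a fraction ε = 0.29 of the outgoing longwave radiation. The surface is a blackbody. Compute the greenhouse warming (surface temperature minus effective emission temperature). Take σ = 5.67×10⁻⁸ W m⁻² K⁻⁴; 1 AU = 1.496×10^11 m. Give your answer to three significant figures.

1.75 K

Orbital distance: d = 16.2 AU = 2.424×10^12 m.
Spreading L over a sphere of radius d: S = 1.30×10^26/(4π·2.42×10^12²) = 1.761 W m⁻².
At the top of the atmosphere, σT_e⁴ = S(1−α)/4 = 0.2070 W m⁻², giving T_e = 43.71 K.
For a single slab of emissivity ε, T_s⁴ = 2T_e⁴/(2−ε); thus T_s = 43.71·(1.17)^(1/4) = 45.46 K.
Greenhouse warming: T_s − T_e = 1.746 K.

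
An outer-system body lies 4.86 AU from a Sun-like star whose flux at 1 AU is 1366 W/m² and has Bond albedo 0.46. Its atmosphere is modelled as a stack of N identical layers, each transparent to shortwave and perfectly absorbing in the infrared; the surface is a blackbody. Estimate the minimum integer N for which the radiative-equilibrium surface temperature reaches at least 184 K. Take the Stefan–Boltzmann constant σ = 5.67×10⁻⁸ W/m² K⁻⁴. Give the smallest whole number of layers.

8

Irradiance scales as 1/d², so S = 1366 W/m² × (1/4.86)² = 57.83 W/m².
OLR = S(1−α)/4 = 7.807 W/m²; the top layer radiates at T_e = 108.3 K.
Since T_s⁴ = (N+1)T_e⁴, we need N ≥ (T_s/T_e)⁴ − 1 = 7.324.
So N ≥ 7.324; the smallest integer is N = 8.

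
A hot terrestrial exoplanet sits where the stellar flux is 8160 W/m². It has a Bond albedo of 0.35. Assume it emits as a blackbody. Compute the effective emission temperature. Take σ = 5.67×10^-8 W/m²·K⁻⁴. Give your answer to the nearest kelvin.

391 kelvin

The planet absorbs (1−α)S over its disc πR² and re-emits over 4πR², so the mean absorbed flux is (1−0.35)·8160/4 = 1326 W/m².
Set σT⁴ = 1326 → T = (1326/σ)^(1/4) = 391.1 K.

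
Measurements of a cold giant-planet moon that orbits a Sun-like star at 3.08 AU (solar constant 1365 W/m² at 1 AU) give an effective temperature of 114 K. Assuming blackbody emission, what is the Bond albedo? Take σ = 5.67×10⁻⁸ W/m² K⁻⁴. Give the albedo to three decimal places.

By the inverse-square law, S = 1365/3.08² = 143.9 W/m².
From σT⁴ = S(1−α)/4 we invert for α: 1−α = 4σT⁴/S.
σT⁴ = 9.576 W/m², so 4σT⁴ = 38.31 W/m².
Hence α = 1 − 38.31/143.9 = 0.7338.

0.734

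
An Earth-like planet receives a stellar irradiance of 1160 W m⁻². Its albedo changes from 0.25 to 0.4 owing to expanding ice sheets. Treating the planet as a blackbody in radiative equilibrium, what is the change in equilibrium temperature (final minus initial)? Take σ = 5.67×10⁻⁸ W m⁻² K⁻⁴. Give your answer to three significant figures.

Initial: T₁ = [S(1−0.25)/(4σ)]^(1/4) = 248.9 K.
With α = 0.4, T₂ = 235.4 K.
Change: 235.4 − 248.9 = -13.50 K.

-13.5 K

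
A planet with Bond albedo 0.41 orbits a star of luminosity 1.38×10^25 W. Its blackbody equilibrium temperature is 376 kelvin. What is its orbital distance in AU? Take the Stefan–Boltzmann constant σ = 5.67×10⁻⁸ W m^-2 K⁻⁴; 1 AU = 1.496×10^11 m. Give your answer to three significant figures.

Energy balance gives S = 4σT⁴/(1−α) = 7683 W m^-2.
From L = 4πd²S, d = √(1.38×10^25/(4π·7683)) = 1.196×10^10 m = 0.07992 AU.

0.0799 AU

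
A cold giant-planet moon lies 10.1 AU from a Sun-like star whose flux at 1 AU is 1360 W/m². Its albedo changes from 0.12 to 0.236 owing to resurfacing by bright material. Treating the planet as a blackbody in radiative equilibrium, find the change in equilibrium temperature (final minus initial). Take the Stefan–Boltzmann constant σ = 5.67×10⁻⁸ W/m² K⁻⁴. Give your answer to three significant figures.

-2.94 kelvin

Irradiance scales as 1/d², so S = 1360 W/m² × (1/10.1)² = 13.33 W/m².
Before: T₁ = [13.33·0.88/(4σ)]^(1/4) = 84.81 K.
Final:   T₂ = [S(1−0.236)/(4σ)]^(1/4) = 81.86 K.
Change: 81.86 − 84.81 = -2.945 K.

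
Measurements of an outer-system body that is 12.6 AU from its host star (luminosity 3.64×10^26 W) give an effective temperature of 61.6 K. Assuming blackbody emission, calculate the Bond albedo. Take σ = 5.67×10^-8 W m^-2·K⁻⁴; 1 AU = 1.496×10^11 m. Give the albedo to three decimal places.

Orbital distance: d = 12.6 AU = 1.885×10^12 m.
Flux at the orbit: S = L/(4πd²) = 3.64×10^26/(4π·(1.88×10^12)²) = 8.152 W m^-2.
From σT⁴ = S(1−α)/4 we invert for α: 1−α = 4σT⁴/S.
σT⁴ = 0.8164 W m^-2, so 4σT⁴ = 3.266 W m^-2.
1−α = 3.266/8.152 = 0.4006, so α = 0.5994.

0.599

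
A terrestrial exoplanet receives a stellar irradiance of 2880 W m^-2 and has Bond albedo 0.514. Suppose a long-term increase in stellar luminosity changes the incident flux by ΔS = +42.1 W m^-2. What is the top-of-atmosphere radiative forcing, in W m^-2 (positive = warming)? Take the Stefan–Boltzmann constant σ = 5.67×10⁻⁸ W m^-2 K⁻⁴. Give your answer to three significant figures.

ΔF = Δ[S(1−α)]/4 = (1−0.514)·+42.1/4 = 5.115 W m^-2.

5.12 W m^-2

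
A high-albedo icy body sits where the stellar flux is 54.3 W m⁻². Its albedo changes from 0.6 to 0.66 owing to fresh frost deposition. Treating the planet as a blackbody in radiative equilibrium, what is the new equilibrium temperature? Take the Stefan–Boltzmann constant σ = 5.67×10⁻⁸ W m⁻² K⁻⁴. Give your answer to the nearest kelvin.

With the new albedo, S(1−α₂)/4 = 4.615 W m⁻², so T₂ = 94.99 K.

95 kelvin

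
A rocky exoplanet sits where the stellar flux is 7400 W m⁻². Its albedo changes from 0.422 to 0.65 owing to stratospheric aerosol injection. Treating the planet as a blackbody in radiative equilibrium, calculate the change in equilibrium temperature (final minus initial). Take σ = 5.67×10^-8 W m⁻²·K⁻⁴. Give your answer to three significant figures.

-43.7 K

With α = 0.422, T₁ = 370.6 K.
After:  T₂ = [7400·0.35/(4σ)]^(1/4) = 326.9 K.
ΔT = T₂ − T₁ = -43.68 K.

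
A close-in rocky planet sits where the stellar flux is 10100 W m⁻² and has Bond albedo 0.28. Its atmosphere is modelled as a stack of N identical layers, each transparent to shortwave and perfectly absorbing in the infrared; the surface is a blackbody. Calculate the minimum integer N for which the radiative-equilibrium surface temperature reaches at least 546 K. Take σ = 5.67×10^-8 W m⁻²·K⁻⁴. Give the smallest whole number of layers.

2

Top-of-atmosphere balance: σT_e⁴ = S(1−α)/4 = 1818 W m⁻² → T_e = 423.2 K.
Since T_s⁴ = (N+1)T_e⁴, we need N ≥ (T_s/T_e)⁴ − 1 = 1.772.
Rounding up, N = 2.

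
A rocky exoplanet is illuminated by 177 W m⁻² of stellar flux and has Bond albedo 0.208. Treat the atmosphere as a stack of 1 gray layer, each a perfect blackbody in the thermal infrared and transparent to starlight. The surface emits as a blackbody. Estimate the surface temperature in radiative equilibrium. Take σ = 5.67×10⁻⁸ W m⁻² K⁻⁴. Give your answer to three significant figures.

188 K

Top-of-atmosphere balance: σT_e⁴ = S(1−α)/4 = 35.05 W m⁻² → T_e = 157.7 K.
For an N-layer opaque stack, T_s⁴ = (N+1)T_e⁴, hence T_s = (2)^(1/4)×157.7 K = 187.5 K.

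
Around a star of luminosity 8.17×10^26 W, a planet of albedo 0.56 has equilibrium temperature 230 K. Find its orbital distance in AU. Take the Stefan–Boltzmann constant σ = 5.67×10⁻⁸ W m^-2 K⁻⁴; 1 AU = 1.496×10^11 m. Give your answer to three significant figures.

1.42 AU

Energy balance gives S = 4σT⁴/(1−α) = 1442 W m^-2.
From L = 4πd²S, d = √(8.17×10^26/(4π·1442)) = 2.123×10^11 m = 1.419 AU.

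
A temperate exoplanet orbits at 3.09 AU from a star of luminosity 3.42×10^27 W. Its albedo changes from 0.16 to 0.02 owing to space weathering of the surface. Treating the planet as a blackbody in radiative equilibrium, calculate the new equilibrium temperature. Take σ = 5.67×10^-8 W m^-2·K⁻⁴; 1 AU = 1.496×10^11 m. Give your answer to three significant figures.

d = 3.09 × 1.496×10^11 m = 4.623×10^11 m.
Spreading L over a sphere of radius d: S = 3.42×10^27/(4π·4.62×10^11²) = 1274 W m^-2.
With the new albedo, S(1−α₂)/4 = 312.0 W m^-2, so T₂ = 272.4 K.

272 K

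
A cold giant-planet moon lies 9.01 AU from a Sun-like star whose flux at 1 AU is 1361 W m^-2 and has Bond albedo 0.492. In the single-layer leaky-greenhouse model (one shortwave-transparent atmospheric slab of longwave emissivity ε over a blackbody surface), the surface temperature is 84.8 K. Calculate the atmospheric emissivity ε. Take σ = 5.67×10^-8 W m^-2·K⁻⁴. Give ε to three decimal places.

0.548

By the inverse-square law, S = 1361/9.01² = 16.77 W m^-2.
Effective temperature: T_e = [S(1−α)/(4σ)]^(1/4) = 78.28 K.
Inverting T_s⁴ = 2T_e⁴/(2−ε): (T_e/T_s)⁴ = 0.7262, so ε = 2(1 − 0.7262) = 0.5476.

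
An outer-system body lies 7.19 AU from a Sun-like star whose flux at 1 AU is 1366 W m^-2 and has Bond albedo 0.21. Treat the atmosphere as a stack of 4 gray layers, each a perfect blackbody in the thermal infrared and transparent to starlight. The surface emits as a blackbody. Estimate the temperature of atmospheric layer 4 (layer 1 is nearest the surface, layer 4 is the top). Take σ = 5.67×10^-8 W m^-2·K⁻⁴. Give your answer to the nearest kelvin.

By the inverse-square law, S = 1366/7.19² = 26.42 W m^-2.
The effective emission temperature is T_e = [S(1−α)/(4σ)]^¼ = 97.95 K.
Each opaque layer satisfies 2T_j⁴ = T_{j−1}⁴ + T_{j+1}⁴, giving T_k⁴ = (N+1−k)T_e⁴.
With k = 4: T_4 = (4+1−4)^¼·97.95 K = 97.95 K.

98 K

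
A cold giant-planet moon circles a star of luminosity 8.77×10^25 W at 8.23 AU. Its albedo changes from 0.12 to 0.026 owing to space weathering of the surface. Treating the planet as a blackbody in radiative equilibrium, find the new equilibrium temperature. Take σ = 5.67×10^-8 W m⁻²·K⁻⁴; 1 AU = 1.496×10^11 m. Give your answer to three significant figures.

66.7 K

Orbital distance: d = 8.23 AU = 1.231×10^12 m.
S = L/(4πd²) = 4.604 W m⁻².
New equilibrium: T₂ = [(1−0.026)·4.604/(4σ)]^(1/4) = 66.68 K.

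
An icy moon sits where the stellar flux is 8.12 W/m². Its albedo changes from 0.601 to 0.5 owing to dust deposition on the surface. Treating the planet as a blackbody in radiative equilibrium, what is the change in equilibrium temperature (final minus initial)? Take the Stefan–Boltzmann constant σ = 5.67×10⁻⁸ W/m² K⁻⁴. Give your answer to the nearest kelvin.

Initial: T₁ = [S(1−0.601)/(4σ)]^(1/4) = 61.48 K.
With α = 0.5, T₂ = 65.05 K.
ΔT = T₂ − T₁ = 3.568 K.

4 K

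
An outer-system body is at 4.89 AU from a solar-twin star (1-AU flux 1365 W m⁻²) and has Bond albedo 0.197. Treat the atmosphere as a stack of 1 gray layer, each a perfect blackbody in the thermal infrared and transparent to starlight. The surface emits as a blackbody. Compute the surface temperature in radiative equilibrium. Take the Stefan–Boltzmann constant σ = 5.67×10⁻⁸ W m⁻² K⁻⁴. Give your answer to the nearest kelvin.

142 kelvin

Irradiance scales as 1/d², so S = 1365 W m⁻² × (1/4.89)² = 57.08 W m⁻².
The effective emission temperature is T_e = [S(1−α)/(4σ)]^¼ = 119.2 K.
Layer-by-layer balance gives σT_s⁴ = (N+1)σT_e⁴, so T_s = 2^¼·119.2 = 141.8 K.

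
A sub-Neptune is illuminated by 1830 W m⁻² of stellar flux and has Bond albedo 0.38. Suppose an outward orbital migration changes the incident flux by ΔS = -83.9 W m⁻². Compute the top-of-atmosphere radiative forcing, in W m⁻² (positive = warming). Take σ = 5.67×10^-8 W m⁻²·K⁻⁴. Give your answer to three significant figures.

Only a fraction (1−α) is absorbed and it's spread over 4πR², so ΔF = (1−α)ΔS/4 = -13.00 W m⁻².

-13.0 W m⁻²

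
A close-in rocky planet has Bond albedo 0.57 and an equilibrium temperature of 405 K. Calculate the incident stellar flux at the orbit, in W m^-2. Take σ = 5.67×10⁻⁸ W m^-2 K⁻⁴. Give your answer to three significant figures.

14200 W m^-2

Invert the energy balance for S: S = 4σT⁴/(1−α).
σT⁴ = 5.67×10⁻⁸·(405)⁴ = 1525 W m^-2.
So S = 4×1525/(1−0.57) = 14190 W m^-2.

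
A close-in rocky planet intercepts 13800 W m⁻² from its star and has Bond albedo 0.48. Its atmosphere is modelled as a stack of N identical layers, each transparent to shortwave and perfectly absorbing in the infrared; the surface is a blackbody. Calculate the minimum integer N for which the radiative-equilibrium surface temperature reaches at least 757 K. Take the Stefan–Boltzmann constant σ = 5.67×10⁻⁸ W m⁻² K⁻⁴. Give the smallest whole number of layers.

Top-of-atmosphere balance: σT_e⁴ = S(1−α)/4 = 1794 W m⁻² → T_e = 421.8 K.
T_s = (N+1)^(1/4)·T_e ≥ 757 K requires N+1 ≥ (T_s/T_e)⁴ = (757/421.8)⁴ = 10.379.
So N ≥ 9.379; the smallest integer is N = 10.

10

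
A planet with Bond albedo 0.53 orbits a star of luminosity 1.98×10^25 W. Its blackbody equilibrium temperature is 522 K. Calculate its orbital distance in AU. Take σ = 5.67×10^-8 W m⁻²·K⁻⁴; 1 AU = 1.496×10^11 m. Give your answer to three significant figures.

The flux needed for this T is 4σT⁴/(1−0.53) = 35830 W m⁻².
Then d = [L/(4πS)]^(1/2) = 6.632×10^9 m, i.e. 0.04433 AU.

0.0443 AU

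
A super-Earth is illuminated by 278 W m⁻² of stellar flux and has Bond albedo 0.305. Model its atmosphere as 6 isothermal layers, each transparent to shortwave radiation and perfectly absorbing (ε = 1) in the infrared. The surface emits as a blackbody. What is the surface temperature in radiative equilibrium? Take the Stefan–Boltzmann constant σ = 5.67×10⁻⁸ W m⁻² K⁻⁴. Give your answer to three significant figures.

OLR = S(1−α)/4 = 48.30 W m⁻²; the top layer radiates at T_e = 170.8 K.
With N = 6 opaque layers, T_s = (N+1)^(1/4)·T_e = 7^(1/4)·170.8 = 277.9 K.

278 K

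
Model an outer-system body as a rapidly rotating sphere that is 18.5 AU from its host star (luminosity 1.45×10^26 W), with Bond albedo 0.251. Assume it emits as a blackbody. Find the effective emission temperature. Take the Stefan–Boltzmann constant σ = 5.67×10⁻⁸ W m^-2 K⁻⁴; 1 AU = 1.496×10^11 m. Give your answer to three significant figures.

Orbital distance: d = 18.5 AU = 2.768×10^12 m.
Flux at the orbit: S = L/(4πd²) = 1.45×10^26/(4π·(2.77×10^12)²) = 1.506 W m^-2.
Averaging over the sphere, the absorbed flux is S(1−α)/4 = 0.2821 W m^-2.
Balancing against σT⁴: T = (0.2821/5.67×10⁻⁸)^(1/4) = 47.23 K.

47.2 K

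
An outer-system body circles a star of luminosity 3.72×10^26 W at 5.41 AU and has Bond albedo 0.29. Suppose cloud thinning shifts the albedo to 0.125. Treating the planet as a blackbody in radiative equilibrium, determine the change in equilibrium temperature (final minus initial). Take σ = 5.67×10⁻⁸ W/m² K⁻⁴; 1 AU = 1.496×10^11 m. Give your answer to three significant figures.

5.85 kelvin

Orbital distance: d = 5.41 AU = 8.093×10^11 m.
S = L/(4πd²) = 45.19 W/m².
Initial: T₁ = [S(1−0.29)/(4σ)]^(1/4) = 109.1 K.
After:  T₂ = [45.19·0.875/(4σ)]^(1/4) = 114.9 K.
Change: 114.9 − 109.1 = 5.849 K.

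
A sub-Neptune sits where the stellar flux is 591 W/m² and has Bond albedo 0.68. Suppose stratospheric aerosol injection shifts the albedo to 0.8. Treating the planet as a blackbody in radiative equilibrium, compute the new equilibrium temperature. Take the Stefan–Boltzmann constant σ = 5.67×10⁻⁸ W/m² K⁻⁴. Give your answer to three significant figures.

151 kelvin

New equilibrium: T₂ = [(1−0.8)·591.0/(4σ)]^(1/4) = 151.1 K.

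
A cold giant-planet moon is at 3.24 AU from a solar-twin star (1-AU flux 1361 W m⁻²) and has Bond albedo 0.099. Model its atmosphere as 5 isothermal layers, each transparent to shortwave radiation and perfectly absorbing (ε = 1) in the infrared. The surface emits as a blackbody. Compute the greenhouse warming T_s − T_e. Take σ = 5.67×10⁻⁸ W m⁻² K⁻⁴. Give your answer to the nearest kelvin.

85 K

Flux at the orbit: S = 1361/(3.24)² = 129.6 W m⁻².
The effective emission temperature is T_e = [S(1−α)/(4σ)]^¼ = 150.6 K.
T_s = (N+1)^(1/4)·T_e = 235.8 K.
So the greenhouse effect raises the surface by 235.8 − 150.6 = 85.13 K.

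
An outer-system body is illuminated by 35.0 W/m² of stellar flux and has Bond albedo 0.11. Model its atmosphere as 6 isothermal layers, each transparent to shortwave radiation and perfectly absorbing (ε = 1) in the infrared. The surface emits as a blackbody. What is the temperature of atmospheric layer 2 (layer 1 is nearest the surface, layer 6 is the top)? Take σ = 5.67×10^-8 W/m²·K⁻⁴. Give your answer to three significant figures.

Top-of-atmosphere balance: σT_e⁴ = S(1−α)/4 = 7.788 W/m² → T_e = 108.3 K.
In the N-layer model, layer k (counted from the surface) has T_k = (N+1−k)^(1/4)·T_e.
T_2 = (5)^(1/4)·108.3 = 161.9 K.

162 K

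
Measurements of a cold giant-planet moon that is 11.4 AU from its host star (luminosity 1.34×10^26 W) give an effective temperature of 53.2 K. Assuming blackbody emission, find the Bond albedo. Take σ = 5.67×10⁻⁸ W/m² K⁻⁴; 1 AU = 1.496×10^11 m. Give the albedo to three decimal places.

Orbital distance: d = 11.4 AU = 1.705×10^12 m.
Spreading L over a sphere of radius d: S = 1.34×10^26/(4π·1.71×10^12²) = 3.666 W/m².
From σT⁴ = S(1−α)/4 we invert for α: 1−α = 4σT⁴/S.
σT⁴ = 0.4542 W/m², so 4σT⁴ = 1.817 W/m².
Hence α = 1 − 1.817/3.666 = 0.5045.

0.504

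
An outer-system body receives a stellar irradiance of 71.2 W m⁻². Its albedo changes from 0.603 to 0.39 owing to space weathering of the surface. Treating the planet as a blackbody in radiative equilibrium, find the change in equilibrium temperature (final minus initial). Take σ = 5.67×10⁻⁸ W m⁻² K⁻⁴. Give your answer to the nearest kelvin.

12 K

Initial: T₁ = [S(1−0.603)/(4σ)]^(1/4) = 105.7 K.
Final:   T₂ = [S(1−0.39)/(4σ)]^(1/4) = 117.6 K.
Change: 117.6 − 105.7 = 11.98 K.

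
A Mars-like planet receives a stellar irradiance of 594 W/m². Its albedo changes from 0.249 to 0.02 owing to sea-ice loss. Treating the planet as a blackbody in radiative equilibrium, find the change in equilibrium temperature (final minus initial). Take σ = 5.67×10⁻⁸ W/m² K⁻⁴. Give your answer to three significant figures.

Initial: T₁ = [S(1−0.249)/(4σ)]^(1/4) = 210.6 K.
With α = 0.02, T₂ = 225.1 K.
Change: 225.1 − 210.6 = 14.49 K.

14.5 K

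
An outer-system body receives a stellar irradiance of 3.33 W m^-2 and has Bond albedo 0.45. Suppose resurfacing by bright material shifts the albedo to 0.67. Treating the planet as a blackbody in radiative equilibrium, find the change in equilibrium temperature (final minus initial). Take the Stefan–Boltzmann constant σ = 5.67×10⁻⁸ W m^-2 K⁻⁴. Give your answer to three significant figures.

-6.39 K

With α = 0.45, T₁ = 53.31 K.
After:  T₂ = [3.330·0.33/(4σ)]^(1/4) = 46.92 K.
ΔT = T₂ − T₁ = -6.391 K.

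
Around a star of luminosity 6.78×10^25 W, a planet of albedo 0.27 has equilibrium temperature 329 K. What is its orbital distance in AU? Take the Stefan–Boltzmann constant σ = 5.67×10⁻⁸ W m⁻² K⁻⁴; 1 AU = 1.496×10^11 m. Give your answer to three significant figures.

0.257 AU

The flux needed for this T is 4σT⁴/(1−0.27) = 3640 W m⁻².
Then d = [L/(4πS)]^(1/2) = 3.850×10^10 m, i.e. 0.2574 AU.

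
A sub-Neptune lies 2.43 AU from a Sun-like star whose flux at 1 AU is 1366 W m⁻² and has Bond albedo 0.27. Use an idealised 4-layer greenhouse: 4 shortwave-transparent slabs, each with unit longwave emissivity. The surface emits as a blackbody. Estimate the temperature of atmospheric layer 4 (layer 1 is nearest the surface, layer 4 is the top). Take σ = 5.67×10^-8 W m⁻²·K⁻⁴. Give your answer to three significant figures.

By the inverse-square law, S = 1366/2.43² = 231.3 W m⁻².
Top-of-atmosphere balance: σT_e⁴ = S(1−α)/4 = 42.22 W m⁻² → T_e = 165.2 K.
In the N-layer model, layer k (counted from the surface) has T_k = (N+1−k)^(1/4)·T_e.
T_4 = (1)^(1/4)·165.2 = 165.2 K.

165 K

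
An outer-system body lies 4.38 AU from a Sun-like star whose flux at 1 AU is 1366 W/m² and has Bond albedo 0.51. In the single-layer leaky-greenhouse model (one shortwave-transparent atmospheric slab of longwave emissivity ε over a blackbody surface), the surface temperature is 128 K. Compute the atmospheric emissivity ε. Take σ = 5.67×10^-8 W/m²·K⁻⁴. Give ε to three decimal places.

Flux at the orbit: S = 1366/(4.38)² = 71.20 W/m².
Effective temperature: T_e = [S(1−α)/(4σ)]^(1/4) = 111.4 K.
T_s⁴ = T_e⁴·2/(2−ε) → ε = 2 − 2(T_e/T_s)⁴ = 2 − 2·(111.4/128)⁴ = 0.8538.

0.854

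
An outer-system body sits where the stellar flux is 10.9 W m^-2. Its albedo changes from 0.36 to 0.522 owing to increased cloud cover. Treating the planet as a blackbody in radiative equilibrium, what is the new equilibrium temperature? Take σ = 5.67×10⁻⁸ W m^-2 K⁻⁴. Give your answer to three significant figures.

New equilibrium: T₂ = [(1−0.522)·10.90/(4σ)]^(1/4) = 69.23 K.

69.2 K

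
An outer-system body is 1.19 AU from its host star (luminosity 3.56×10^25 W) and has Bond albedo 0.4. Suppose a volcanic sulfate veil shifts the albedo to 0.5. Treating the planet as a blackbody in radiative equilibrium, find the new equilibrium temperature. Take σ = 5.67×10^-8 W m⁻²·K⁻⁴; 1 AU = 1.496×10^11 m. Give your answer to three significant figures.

Orbital distance: d = 1.19 AU = 1.780×10^11 m.
Spreading L over a sphere of radius d: S = 3.56×10^25/(4π·1.78×10^11²) = 89.39 W m⁻².
T₂ = [S(1−α₂)/(4σ)]^(1/4) = [89.39·0.5/(4σ)]^(1/4) = 118.5 K.

118 K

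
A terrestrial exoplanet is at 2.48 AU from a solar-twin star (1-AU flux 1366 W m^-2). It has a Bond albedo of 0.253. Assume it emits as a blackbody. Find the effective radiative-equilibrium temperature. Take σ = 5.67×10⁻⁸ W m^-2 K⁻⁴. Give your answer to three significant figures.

164 kelvin

Flux at the orbit: S = 1366/(2.48)² = 222.1 W m^-2.
Absorbed flux (global mean): S(1−α)/4 = 222.1·0.747/4 = 41.48 W m^-2.
In equilibrium σT⁴ equals this, so T = 164.5 K.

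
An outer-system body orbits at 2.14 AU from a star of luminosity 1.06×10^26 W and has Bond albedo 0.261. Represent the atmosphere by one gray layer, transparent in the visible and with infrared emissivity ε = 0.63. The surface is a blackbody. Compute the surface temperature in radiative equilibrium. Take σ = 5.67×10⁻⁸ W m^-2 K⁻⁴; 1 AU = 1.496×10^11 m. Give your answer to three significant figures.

d = 2.14 × 1.496×10^11 m = 3.201×10^11 m.
S = L/(4πd²) = 82.30 W m^-2.
At the top of the atmosphere, σT_e⁴ = S(1−α)/4 = 15.21 W m^-2, giving T_e = 128.0 K.
Surface balance with a leaky layer gives σT_s⁴ = σT_e⁴·2/(2−ε), so T_s = T_e·[2/(2−0.63)]^(1/4) = 140.7 K.

141 K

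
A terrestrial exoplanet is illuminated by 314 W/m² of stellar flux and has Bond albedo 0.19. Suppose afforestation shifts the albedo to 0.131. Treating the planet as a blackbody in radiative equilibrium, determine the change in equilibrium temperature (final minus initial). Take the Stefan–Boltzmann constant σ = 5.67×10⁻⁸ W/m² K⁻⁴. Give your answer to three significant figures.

3.25 K

With α = 0.19, T₁ = 183.0 K.
After:  T₂ = [314.0·0.869/(4σ)]^(1/4) = 186.2 K.
ΔT = T₂ − T₁ = 3.245 K.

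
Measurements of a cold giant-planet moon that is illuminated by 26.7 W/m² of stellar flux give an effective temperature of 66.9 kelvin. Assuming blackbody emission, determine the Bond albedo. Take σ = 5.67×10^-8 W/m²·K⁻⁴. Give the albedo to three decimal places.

Energy balance: S(1−α)/4 = σT⁴, so 1−α = 4σT⁴/S.
σT⁴ = 1.136 W/m², so 4σT⁴ = 4.543 W/m².
1−α = 4.543/26.70 = 0.1702, so α = 0.8298.

0.830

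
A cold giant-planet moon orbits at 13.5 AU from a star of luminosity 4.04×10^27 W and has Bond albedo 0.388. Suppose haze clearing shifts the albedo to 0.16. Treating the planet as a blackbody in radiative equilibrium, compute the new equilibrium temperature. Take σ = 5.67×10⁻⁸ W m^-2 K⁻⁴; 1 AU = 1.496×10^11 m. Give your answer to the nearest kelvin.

d = 13.5 × 1.496×10^11 m = 2.020×10^12 m.
Spreading L over a sphere of radius d: S = 4.04×10^27/(4π·2.02×10^12²) = 78.82 W m^-2.
T₂ = [S(1−α₂)/(4σ)]^(1/4) = [78.82·0.84/(4σ)]^(1/4) = 130.7 K.

131 K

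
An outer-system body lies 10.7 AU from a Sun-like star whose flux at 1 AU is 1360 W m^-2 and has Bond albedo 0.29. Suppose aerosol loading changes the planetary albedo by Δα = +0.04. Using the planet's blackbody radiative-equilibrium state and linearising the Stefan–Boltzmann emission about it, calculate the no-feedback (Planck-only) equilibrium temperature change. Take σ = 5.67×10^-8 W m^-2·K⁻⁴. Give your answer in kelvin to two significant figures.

-1.1 kelvin

Flux at the orbit: S = 1360/(10.7)² = 11.88 W m^-2.
The baseline emission temperature is T_e = 78.09 K.
TOA radiative forcing: ΔF = −S·Δα/4 = −11.88·(+0.04)/4 = -0.1188 W m^-2.
Linearising σT⁴ gives d(σT⁴)/dT = 4σT_e³ = 0.1080 W m^-2 per K.
Hence the no-feedback warming is ΔF/(4σT_e³) = -1.10 K.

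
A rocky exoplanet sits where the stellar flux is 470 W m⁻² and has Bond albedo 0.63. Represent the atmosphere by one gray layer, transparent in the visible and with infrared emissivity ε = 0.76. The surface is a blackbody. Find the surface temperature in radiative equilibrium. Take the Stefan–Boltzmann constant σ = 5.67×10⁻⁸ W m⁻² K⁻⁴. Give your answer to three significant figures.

188 kelvin

Effective emission temperature (TOA balance): σT_e⁴ = S(1−α)/4 = 43.48 W m⁻² → T_e = 166.4 K.
Surface balance with a leaky layer gives σT_s⁴ = σT_e⁴·2/(2−ε), so T_s = T_e·[2/(2−0.76)]^(1/4) = 187.5 K.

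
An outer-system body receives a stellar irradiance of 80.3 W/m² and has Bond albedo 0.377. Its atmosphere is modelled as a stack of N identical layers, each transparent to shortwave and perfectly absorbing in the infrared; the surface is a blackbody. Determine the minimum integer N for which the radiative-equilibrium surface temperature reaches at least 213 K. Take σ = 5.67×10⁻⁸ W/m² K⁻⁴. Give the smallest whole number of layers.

9

The effective emission temperature is T_e = [S(1−α)/(4σ)]^¼ = 121.9 K.
Need (N+1)T_e⁴ ≥ T_s⁴, i.e. N+1 ≥ (213/121.9)⁴ = 9.332.
So N ≥ 8.332; the smallest integer is N = 9.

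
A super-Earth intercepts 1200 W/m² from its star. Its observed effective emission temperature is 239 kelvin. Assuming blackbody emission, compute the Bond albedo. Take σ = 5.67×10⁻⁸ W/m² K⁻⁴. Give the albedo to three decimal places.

From σT⁴ = S(1−α)/4 we invert for α: 1−α = 4σT⁴/S.
σT⁴ = 185.0 W/m², so 4σT⁴ = 740.0 W/m².
Hence α = 1 − 740.0/1200 = 0.3833.

0.383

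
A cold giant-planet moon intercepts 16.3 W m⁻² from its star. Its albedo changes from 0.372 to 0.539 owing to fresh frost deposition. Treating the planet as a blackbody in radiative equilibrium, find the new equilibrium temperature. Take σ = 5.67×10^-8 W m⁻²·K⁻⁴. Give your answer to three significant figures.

75.9 kelvin

New equilibrium: T₂ = [(1−0.539)·16.30/(4σ)]^(1/4) = 75.87 K.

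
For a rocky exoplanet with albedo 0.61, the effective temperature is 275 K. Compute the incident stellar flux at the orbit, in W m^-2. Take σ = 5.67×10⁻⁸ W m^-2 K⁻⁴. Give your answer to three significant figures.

From S(1−α)/4 = σT⁴: S = 4σT⁴/(1−α).
σT⁴ = 5.67×10⁻⁸·(275)⁴ = 324.3 W m^-2.
S = 4·324.3/0.39 = 3326 W m^-2.

3330 W m^-2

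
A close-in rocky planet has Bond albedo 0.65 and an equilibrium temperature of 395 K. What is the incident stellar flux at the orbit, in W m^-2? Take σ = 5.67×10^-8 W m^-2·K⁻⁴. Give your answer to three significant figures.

From S(1−α)/4 = σT⁴: S = 4σT⁴/(1−α).
σT⁴ = 5.67×10⁻⁸·(395)⁴ = 1380 W m^-2.
S = 4·1380/0.35 = 15770 W m^-2.

15800 W m^-2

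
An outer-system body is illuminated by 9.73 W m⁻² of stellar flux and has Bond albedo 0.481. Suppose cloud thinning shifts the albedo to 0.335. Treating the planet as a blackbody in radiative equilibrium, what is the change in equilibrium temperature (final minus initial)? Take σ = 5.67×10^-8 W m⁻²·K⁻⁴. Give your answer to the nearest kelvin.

4 K

Before: T₁ = [9.730·0.519/(4σ)]^(1/4) = 68.69 K.
Final:   T₂ = [S(1−0.335)/(4σ)]^(1/4) = 73.08 K.
Change: 73.08 − 68.69 = 4.392 K.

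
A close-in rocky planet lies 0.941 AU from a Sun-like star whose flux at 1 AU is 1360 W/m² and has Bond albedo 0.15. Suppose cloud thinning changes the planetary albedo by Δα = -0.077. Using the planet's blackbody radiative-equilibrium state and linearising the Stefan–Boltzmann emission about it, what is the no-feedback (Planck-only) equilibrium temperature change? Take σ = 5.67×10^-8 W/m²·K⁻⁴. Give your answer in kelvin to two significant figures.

6.2 kelvin

Flux at the orbit: S = 1360/(0.941)² = 1536 W/m².
Reference equilibrium: T_e = [S(1−α)/(4σ)]^(1/4) = 275.4 K.
The change in absorbed flux is Δ[S(1−α)/4] = −SΔα/4 = 29.57 W/m².
Linearising σT⁴ gives d(σT⁴)/dT = 4σT_e³ = 4.740 W/m² per K.
Hence the no-feedback warming is ΔF/(4σT_e³) = 6.24 K.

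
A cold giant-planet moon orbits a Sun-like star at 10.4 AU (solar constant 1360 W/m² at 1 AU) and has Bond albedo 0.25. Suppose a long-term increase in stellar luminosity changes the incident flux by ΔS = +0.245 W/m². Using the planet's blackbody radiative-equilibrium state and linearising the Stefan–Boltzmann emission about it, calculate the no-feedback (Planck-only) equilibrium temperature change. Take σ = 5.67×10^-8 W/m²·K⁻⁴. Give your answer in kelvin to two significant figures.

By the inverse-square law, S = 1360/10.4² = 12.57 W/m².
Reference equilibrium: T_e = [S(1−α)/(4σ)]^(1/4) = 80.30 K.
ΔF = Δ[S(1−α)]/4 = (1−0.25)·+0.245/4 = 0.04594 W/m².
Planck response: λ_P = 4σT_e³ = 4·5.67×10⁻⁸·(80.30)³ = 0.1174 W/m²/K.
So ΔT₀ = 0.04594/0.1174 = 0.391 K.

0.39 kelvin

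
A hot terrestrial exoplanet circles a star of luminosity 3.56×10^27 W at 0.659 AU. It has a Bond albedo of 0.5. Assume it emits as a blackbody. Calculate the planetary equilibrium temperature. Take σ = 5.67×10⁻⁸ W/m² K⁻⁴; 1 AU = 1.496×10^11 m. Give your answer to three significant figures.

503 K

d = 0.659 × 1.496×10^11 m = 9.859×10^10 m.
S = L/(4πd²) = 29150 W/m².
The planet absorbs (1−α)S over its disc πR² and re-emits over 4πR², so the mean absorbed flux is (1−0.5)·29150/4 = 3643 W/m².
Balancing against σT⁴: T = (3643/5.67×10⁻⁸)^(1/4) = 503.5 K.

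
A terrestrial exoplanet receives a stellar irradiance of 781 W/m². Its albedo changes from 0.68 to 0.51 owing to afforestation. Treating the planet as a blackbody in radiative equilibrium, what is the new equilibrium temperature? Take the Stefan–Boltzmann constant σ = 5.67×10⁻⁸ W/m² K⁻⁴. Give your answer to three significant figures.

New equilibrium: T₂ = [(1−0.51)·781.0/(4σ)]^(1/4) = 202.7 K.

203 K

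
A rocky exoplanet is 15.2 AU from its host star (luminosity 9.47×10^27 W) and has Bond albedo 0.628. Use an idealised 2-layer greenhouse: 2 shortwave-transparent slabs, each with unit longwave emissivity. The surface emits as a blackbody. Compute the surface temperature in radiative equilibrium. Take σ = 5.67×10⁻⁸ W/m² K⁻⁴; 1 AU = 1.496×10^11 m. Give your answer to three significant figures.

Orbital distance: d = 15.2 AU = 2.274×10^12 m.
Spreading L over a sphere of radius d: S = 9.47×10^27/(4π·2.27×10^12²) = 145.7 W/m².
OLR = S(1−α)/4 = 13.55 W/m²; the top layer radiates at T_e = 124.3 K.
For an N-layer opaque stack, T_s⁴ = (N+1)T_e⁴, hence T_s = (3)^(1/4)×124.3 K = 163.6 K.

164 K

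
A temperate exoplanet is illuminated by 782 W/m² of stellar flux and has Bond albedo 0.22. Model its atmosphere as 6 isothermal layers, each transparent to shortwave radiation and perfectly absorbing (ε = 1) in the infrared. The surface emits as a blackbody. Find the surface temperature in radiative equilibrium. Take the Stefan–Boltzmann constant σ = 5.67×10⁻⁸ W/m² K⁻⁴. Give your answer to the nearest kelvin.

Top-of-atmosphere balance: σT_e⁴ = S(1−α)/4 = 152.5 W/m² → T_e = 227.7 K.
With N = 6 opaque layers, T_s = (N+1)^(1/4)·T_e = 7^(1/4)·227.7 = 370.4 K.

370 kelvin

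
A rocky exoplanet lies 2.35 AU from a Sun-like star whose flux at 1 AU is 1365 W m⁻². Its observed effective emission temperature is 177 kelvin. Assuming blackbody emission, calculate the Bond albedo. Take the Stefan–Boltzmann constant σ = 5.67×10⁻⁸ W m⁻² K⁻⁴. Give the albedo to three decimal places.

By the inverse-square law, S = 1365/2.35² = 247.2 W m⁻².
Energy balance: S(1−α)/4 = σT⁴, so 1−α = 4σT⁴/S.
4σT⁴ = 4·5.67×10⁻⁸·(177)⁴ = 222.6 W m⁻².
1−α = 222.6/247.2 = 0.9006, so α = 0.0994.

0.099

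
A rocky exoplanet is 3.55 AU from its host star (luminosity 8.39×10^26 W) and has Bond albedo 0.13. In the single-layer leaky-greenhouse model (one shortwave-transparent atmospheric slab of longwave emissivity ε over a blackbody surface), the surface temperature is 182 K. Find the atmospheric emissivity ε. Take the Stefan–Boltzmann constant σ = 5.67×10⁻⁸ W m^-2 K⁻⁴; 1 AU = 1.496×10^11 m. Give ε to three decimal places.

0.345

d = 3.55 × 1.496×10^11 m = 5.311×10^11 m.
Spreading L over a sphere of radius d: S = 8.39×10^26/(4π·5.31×10^11²) = 236.7 W m^-2.
Effective temperature: T_e = [S(1−α)/(4σ)]^(1/4) = 173.6 K.
Since (2−ε)/2 = (T_e/T_s)⁴ = 0.8276, ε = 0.3448.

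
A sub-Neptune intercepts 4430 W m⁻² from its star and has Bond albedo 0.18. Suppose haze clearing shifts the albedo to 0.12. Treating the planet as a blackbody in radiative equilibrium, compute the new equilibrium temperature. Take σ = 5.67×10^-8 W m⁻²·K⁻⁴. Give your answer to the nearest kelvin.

362 K

New equilibrium: T₂ = [(1−0.12)·4430/(4σ)]^(1/4) = 362.1 K.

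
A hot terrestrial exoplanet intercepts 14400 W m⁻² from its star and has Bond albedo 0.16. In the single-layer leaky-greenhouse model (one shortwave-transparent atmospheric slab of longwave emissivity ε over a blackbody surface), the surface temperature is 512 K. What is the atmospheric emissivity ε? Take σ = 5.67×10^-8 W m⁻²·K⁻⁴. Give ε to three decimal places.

TOA balance gives T_e = 480.6 K.
Since (2−ε)/2 = (T_e/T_s)⁴ = 0.7761, ε = 0.4478.

0.448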